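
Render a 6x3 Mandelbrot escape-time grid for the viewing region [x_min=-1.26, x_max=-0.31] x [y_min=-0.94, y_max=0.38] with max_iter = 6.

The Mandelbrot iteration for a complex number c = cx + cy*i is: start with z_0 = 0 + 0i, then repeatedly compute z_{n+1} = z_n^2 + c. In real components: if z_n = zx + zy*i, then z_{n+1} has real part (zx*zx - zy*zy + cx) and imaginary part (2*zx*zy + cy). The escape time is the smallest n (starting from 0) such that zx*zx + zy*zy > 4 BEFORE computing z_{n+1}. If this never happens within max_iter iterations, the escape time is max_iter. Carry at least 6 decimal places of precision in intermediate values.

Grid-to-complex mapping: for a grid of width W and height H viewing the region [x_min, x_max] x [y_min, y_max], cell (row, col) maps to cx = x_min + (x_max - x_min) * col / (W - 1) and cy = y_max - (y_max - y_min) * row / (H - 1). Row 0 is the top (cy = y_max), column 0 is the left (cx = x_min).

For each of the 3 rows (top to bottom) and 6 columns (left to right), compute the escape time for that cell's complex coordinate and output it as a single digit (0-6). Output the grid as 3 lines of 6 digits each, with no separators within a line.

(row=0, col=0): c = -1.2600 + 0.3800i → escape time 6
(row=0, col=1): c = -1.0700 + 0.3800i → escape time 6
(row=0, col=2): c = -0.8800 + 0.3800i → escape time 6
(row=0, col=3): c = -0.6900 + 0.3800i → escape time 6
(row=0, col=4): c = -0.5000 + 0.3800i → escape time 6
(row=0, col=5): c = -0.3100 + 0.3800i → escape time 6
(row=1, col=0): c = -1.2600 + -0.2800i → escape time 6
(row=1, col=1): c = -1.0700 + -0.2800i → escape time 6
(row=1, col=2): c = -0.8800 + -0.2800i → escape time 6
(row=1, col=3): c = -0.6900 + -0.2800i → escape time 6
(row=1, col=4): c = -0.5000 + -0.2800i → escape time 6
(row=1, col=5): c = -0.3100 + -0.2800i → escape time 6
(row=2, col=0): c = -1.2600 + -0.9400i → escape time 3
(row=2, col=1): c = -1.0700 + -0.9400i → escape time 3
(row=2, col=2): c = -0.8800 + -0.9400i → escape time 3
(row=2, col=3): c = -0.6900 + -0.9400i → escape time 4
(row=2, col=4): c = -0.5000 + -0.9400i → escape time 4
(row=2, col=5): c = -0.3100 + -0.9400i → escape time 5

Answer: 666666
666666
333445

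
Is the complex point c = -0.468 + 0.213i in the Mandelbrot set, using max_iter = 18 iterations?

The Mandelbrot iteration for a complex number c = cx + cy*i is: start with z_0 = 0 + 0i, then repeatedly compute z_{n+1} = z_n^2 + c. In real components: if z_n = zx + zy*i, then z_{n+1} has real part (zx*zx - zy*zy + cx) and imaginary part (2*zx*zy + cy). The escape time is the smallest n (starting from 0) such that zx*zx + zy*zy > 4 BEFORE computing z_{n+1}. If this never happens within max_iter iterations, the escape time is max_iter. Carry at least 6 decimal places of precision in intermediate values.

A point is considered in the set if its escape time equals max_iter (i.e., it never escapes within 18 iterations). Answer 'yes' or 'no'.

Answer: yes

Derivation:
z_0 = 0 + 0i, c = -0.4680 + 0.2130i
Iter 1: z = -0.4680 + 0.2130i, |z|^2 = 0.2644
Iter 2: z = -0.2943 + 0.0136i, |z|^2 = 0.0868
Iter 3: z = -0.3815 + 0.2050i, |z|^2 = 0.1876
Iter 4: z = -0.3644 + 0.0566i, |z|^2 = 0.1360
Iter 5: z = -0.3384 + 0.1718i, |z|^2 = 0.1440
Iter 6: z = -0.3830 + 0.0968i, |z|^2 = 0.1560
Iter 7: z = -0.3307 + 0.1389i, |z|^2 = 0.1286
Iter 8: z = -0.3779 + 0.1211i, |z|^2 = 0.1575
Iter 9: z = -0.3398 + 0.1214i, |z|^2 = 0.1302
Iter 10: z = -0.3673 + 0.1305i, |z|^2 = 0.1519
Iter 11: z = -0.3501 + 0.1172i, |z|^2 = 0.1363
Iter 12: z = -0.3591 + 0.1309i, |z|^2 = 0.1461
Iter 13: z = -0.3562 + 0.1189i, |z|^2 = 0.1410
Iter 14: z = -0.3553 + 0.1283i, |z|^2 = 0.1427
Iter 15: z = -0.3582 + 0.1219i, |z|^2 = 0.1432
Iter 16: z = -0.3545 + 0.1257i, |z|^2 = 0.1415
Iter 17: z = -0.3581 + 0.1239i, |z|^2 = 0.1436
Did not escape in 18 iterations → in set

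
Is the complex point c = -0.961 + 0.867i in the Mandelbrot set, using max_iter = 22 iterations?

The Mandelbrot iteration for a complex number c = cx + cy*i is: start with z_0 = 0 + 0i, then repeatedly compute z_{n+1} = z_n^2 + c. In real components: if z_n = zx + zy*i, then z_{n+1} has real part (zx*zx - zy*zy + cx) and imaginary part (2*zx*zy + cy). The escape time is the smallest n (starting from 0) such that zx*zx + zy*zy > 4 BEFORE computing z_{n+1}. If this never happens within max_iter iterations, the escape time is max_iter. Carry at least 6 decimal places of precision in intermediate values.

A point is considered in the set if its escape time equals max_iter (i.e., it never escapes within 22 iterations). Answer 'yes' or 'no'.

Answer: no

Derivation:
z_0 = 0 + 0i, c = -0.9610 + 0.8670i
Iter 1: z = -0.9610 + 0.8670i, |z|^2 = 1.6752
Iter 2: z = -0.7892 + -0.7994i, |z|^2 = 1.2618
Iter 3: z = -0.9772 + 2.1287i, |z|^2 = 5.4862
Escaped at iteration 3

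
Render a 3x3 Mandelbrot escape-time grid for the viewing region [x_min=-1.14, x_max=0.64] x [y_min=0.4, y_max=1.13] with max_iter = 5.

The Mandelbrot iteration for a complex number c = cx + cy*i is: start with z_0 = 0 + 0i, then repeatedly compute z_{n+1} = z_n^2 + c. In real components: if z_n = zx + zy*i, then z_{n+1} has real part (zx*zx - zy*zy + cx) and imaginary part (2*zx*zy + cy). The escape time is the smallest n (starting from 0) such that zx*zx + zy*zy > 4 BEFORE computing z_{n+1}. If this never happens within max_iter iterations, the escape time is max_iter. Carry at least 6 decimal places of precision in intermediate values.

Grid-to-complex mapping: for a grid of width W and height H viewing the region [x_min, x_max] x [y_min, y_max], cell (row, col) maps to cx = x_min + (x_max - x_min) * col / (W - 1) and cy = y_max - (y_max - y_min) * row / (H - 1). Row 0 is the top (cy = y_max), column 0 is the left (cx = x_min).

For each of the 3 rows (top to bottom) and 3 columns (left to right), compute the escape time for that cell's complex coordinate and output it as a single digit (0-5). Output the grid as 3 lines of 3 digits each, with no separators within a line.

(row=0, col=0): c = -1.1400 + 1.1300i → escape time 3
(row=0, col=1): c = -0.2500 + 1.1300i → escape time 4
(row=0, col=2): c = 0.6400 + 1.1300i → escape time 2
(row=1, col=0): c = -1.1400 + 0.7650i → escape time 3
(row=1, col=1): c = -0.2500 + 0.7650i → escape time 5
(row=1, col=2): c = 0.6400 + 0.7650i → escape time 3
(row=2, col=0): c = -1.1400 + 0.4000i → escape time 5
(row=2, col=1): c = -0.2500 + 0.4000i → escape time 5
(row=2, col=2): c = 0.6400 + 0.4000i → escape time 3

Answer: 342
353
553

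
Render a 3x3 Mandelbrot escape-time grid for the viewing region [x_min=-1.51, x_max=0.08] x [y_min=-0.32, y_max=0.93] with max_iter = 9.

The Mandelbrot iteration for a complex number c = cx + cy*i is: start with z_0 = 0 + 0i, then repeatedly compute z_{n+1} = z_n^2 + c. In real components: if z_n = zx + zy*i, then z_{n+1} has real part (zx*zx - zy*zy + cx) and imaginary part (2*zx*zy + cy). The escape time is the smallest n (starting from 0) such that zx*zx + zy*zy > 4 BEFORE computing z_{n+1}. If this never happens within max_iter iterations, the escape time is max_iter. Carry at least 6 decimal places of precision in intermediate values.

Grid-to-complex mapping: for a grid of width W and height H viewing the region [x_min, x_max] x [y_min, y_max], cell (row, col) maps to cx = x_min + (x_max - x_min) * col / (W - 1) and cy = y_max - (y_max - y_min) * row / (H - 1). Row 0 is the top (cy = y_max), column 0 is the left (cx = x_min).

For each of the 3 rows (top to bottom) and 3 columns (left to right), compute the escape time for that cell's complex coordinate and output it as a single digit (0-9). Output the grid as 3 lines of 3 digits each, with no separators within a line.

Answer: 345
599
599

Derivation:
(row=0, col=0): c = -1.5100 + 0.9300i → escape time 3
(row=0, col=1): c = -0.7150 + 0.9300i → escape time 4
(row=0, col=2): c = 0.0800 + 0.9300i → escape time 5
(row=1, col=0): c = -1.5100 + 0.3050i → escape time 5
(row=1, col=1): c = -0.7150 + 0.3050i → escape time 9
(row=1, col=2): c = 0.0800 + 0.3050i → escape time 9
(row=2, col=0): c = -1.5100 + -0.3200i → escape time 5
(row=2, col=1): c = -0.7150 + -0.3200i → escape time 9
(row=2, col=2): c = 0.0800 + -0.3200i → escape time 9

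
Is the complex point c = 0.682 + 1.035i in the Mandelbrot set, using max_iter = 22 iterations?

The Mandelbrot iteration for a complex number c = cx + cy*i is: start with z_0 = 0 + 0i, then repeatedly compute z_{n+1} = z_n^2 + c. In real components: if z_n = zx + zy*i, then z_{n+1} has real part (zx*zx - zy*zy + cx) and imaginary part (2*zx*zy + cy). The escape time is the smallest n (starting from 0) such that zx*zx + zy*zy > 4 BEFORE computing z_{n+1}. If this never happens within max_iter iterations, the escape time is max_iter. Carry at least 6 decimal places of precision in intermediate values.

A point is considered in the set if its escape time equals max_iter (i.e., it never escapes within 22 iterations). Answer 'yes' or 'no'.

Answer: no

Derivation:
z_0 = 0 + 0i, c = 0.6820 + 1.0350i
Iter 1: z = 0.6820 + 1.0350i, |z|^2 = 1.5363
Iter 2: z = 0.0759 + 2.4467i, |z|^2 = 5.9923
Escaped at iteration 2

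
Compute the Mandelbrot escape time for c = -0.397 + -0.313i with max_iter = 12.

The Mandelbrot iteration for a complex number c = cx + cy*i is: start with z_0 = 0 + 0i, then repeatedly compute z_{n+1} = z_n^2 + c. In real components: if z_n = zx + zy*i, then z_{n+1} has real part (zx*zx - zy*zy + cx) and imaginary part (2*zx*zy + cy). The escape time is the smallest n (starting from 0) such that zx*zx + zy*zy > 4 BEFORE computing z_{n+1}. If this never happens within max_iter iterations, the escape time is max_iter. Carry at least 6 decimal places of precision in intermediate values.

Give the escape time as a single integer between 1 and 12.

z_0 = 0 + 0i, c = -0.3970 + -0.3130i
Iter 1: z = -0.3970 + -0.3130i, |z|^2 = 0.2556
Iter 2: z = -0.3374 + -0.0645i, |z|^2 = 0.1180
Iter 3: z = -0.2873 + -0.2695i, |z|^2 = 0.1552
Iter 4: z = -0.3871 + -0.1581i, |z|^2 = 0.1748
Iter 5: z = -0.2722 + -0.1906i, |z|^2 = 0.1104
Iter 6: z = -0.3592 + -0.2092i, |z|^2 = 0.1728
Iter 7: z = -0.3117 + -0.1627i, |z|^2 = 0.1236
Iter 8: z = -0.3263 + -0.2116i, |z|^2 = 0.1512
Iter 9: z = -0.3353 + -0.1749i, |z|^2 = 0.1430
Iter 10: z = -0.3152 + -0.1957i, |z|^2 = 0.1376
Iter 11: z = -0.3360 + -0.1896i, |z|^2 = 0.1488

Answer: 12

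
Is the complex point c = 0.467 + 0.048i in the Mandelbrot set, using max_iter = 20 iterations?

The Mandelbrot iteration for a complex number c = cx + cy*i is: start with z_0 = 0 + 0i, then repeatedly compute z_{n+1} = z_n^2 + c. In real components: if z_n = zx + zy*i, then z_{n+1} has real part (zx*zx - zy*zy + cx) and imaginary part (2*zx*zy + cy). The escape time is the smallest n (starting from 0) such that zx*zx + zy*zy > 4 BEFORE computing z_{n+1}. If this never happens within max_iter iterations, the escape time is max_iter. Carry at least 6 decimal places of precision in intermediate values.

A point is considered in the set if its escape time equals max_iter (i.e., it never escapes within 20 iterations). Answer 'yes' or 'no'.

Answer: no

Derivation:
z_0 = 0 + 0i, c = 0.4670 + 0.0480i
Iter 1: z = 0.4670 + 0.0480i, |z|^2 = 0.2204
Iter 2: z = 0.6828 + 0.0928i, |z|^2 = 0.4748
Iter 3: z = 0.9246 + 0.1748i, |z|^2 = 0.8854
Iter 4: z = 1.2913 + 0.3712i, |z|^2 = 1.8052
Iter 5: z = 1.9967 + 1.0066i, |z|^2 = 5.0000
Escaped at iteration 5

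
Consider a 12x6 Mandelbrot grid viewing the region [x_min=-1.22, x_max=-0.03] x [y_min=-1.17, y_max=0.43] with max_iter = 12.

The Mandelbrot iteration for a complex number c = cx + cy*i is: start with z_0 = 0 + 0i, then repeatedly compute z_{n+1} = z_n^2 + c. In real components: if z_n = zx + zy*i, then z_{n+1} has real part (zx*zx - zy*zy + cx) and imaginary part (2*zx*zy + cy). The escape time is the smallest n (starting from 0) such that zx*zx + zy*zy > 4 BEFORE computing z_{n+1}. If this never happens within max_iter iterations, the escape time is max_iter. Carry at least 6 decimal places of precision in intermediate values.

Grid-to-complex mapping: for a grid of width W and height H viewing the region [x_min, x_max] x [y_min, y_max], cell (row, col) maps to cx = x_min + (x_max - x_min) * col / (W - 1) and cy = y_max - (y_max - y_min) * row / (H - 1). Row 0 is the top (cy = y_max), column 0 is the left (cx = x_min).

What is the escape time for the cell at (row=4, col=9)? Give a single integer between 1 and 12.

z_0 = 0 + 0i, c = -0.2464 + -0.8500i
Iter 1: z = -0.2464 + -0.8500i, |z|^2 = 0.7832
Iter 2: z = -0.9082 + -0.4312i, |z|^2 = 1.0107
Iter 3: z = 0.3925 + -0.0668i, |z|^2 = 0.1585
Iter 4: z = -0.0968 + -0.9025i, |z|^2 = 0.8238
Iter 5: z = -1.0514 + -0.6753i, |z|^2 = 1.5616
Iter 6: z = 0.4031 + 0.5701i, |z|^2 = 0.4875
Iter 7: z = -0.4089 + -0.3904i, |z|^2 = 0.3196
Iter 8: z = -0.2316 + -0.5307i, |z|^2 = 0.3353
Iter 9: z = -0.4744 + -0.6042i, |z|^2 = 0.5901
Iter 10: z = -0.3863 + -0.2767i, |z|^2 = 0.2258
Iter 11: z = -0.1737 + -0.6362i, |z|^2 = 0.4349

Answer: 12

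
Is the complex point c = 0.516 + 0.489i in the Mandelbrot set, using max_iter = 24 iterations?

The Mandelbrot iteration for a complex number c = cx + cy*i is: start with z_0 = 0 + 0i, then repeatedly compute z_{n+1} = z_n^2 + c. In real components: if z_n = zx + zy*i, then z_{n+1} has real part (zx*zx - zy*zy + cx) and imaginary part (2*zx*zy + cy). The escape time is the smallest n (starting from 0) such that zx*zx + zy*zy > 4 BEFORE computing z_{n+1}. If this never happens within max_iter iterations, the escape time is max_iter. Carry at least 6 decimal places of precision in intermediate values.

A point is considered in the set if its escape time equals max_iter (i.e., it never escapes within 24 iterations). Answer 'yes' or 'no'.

z_0 = 0 + 0i, c = 0.5160 + 0.4890i
Iter 1: z = 0.5160 + 0.4890i, |z|^2 = 0.5054
Iter 2: z = 0.5431 + 0.9936i, |z|^2 = 1.2823
Iter 3: z = -0.1763 + 1.5684i, |z|^2 = 2.4909
Iter 4: z = -1.9127 + -0.0641i, |z|^2 = 3.6625
Iter 5: z = 4.1703 + 0.7343i, |z|^2 = 17.9304
Escaped at iteration 5

Answer: no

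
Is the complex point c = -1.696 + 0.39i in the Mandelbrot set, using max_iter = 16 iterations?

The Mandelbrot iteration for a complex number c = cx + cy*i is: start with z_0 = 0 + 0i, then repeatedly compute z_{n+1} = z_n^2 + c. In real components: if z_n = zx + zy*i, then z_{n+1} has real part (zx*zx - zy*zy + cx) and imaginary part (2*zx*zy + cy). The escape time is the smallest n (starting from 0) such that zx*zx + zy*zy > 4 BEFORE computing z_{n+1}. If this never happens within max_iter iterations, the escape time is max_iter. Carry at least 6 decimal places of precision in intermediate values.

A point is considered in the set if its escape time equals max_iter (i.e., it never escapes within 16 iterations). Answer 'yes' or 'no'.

z_0 = 0 + 0i, c = -1.6960 + 0.3900i
Iter 1: z = -1.6960 + 0.3900i, |z|^2 = 3.0285
Iter 2: z = 1.0283 + -0.9329i, |z|^2 = 1.9277
Iter 3: z = -1.5088 + -1.5286i, |z|^2 = 4.6132
Escaped at iteration 3

Answer: no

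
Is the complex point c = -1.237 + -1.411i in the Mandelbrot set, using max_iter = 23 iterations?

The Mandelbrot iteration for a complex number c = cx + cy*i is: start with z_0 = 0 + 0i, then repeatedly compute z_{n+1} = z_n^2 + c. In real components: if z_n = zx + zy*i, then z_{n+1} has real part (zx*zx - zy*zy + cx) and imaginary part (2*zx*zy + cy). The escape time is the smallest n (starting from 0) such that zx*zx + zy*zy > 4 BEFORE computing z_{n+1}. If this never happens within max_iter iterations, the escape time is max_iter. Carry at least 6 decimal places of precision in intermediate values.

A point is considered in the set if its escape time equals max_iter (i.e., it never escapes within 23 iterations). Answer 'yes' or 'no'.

Answer: no

Derivation:
z_0 = 0 + 0i, c = -1.2370 + -1.4110i
Iter 1: z = -1.2370 + -1.4110i, |z|^2 = 3.5211
Iter 2: z = -1.6978 + 2.0798i, |z|^2 = 7.2080
Escaped at iteration 2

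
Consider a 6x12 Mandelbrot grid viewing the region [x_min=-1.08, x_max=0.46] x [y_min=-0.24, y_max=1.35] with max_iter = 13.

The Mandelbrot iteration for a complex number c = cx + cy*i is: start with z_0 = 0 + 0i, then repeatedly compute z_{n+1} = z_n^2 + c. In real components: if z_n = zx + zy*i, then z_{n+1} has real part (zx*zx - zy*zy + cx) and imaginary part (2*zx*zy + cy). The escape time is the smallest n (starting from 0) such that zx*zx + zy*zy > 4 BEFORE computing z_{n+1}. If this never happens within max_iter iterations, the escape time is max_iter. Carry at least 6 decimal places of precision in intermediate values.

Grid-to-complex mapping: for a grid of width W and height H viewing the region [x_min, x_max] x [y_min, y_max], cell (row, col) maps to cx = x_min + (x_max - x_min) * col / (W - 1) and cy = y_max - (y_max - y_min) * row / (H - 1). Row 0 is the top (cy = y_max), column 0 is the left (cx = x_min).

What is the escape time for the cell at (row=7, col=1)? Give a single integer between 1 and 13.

z_0 = 0 + 0i, c = -0.7720 + 0.3382i
Iter 1: z = -0.7720 + 0.3382i, |z|^2 = 0.7104
Iter 2: z = -0.2904 + -0.1840i, |z|^2 = 0.1182
Iter 3: z = -0.7215 + 0.4450i, |z|^2 = 0.7186
Iter 4: z = -0.4495 + -0.3040i, |z|^2 = 0.2944
Iter 5: z = -0.6624 + 0.6115i, |z|^2 = 0.8127
Iter 6: z = -0.7071 + -0.4719i, |z|^2 = 0.7227
Iter 7: z = -0.4947 + 1.0055i, |z|^2 = 1.2558
Iter 8: z = -1.5383 + -0.6567i, |z|^2 = 2.7978
Iter 9: z = 1.1632 + 2.3587i, |z|^2 = 6.9165
Escaped at iteration 9

Answer: 9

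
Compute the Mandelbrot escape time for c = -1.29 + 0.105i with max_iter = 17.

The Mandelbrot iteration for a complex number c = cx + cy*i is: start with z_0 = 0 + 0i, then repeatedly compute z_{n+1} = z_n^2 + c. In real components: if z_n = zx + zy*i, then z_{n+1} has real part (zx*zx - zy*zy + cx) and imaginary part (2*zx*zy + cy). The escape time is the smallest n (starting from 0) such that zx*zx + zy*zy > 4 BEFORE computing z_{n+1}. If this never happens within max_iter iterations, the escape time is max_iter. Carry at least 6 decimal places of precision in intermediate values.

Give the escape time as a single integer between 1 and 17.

z_0 = 0 + 0i, c = -1.2900 + 0.1050i
Iter 1: z = -1.2900 + 0.1050i, |z|^2 = 1.6751
Iter 2: z = 0.3631 + -0.1659i, |z|^2 = 0.1593
Iter 3: z = -1.1857 + -0.0155i, |z|^2 = 1.4061
Iter 4: z = 0.1156 + 0.1417i, |z|^2 = 0.0334
Iter 5: z = -1.2967 + 0.1378i, |z|^2 = 1.7004
Iter 6: z = 0.3725 + -0.2523i, |z|^2 = 0.2024
Iter 7: z = -1.2149 + -0.0829i, |z|^2 = 1.4829
Iter 8: z = 0.1792 + 0.3065i, |z|^2 = 0.1261
Iter 9: z = -1.3518 + 0.2148i, |z|^2 = 1.8736
Iter 10: z = 0.4913 + -0.4759i, |z|^2 = 0.4678
Iter 11: z = -1.2750 + -0.3626i, |z|^2 = 1.7572
Iter 12: z = 0.2043 + 1.0297i, |z|^2 = 1.1020
Iter 13: z = -2.3085 + 0.5256i, |z|^2 = 5.6056
Escaped at iteration 13

Answer: 13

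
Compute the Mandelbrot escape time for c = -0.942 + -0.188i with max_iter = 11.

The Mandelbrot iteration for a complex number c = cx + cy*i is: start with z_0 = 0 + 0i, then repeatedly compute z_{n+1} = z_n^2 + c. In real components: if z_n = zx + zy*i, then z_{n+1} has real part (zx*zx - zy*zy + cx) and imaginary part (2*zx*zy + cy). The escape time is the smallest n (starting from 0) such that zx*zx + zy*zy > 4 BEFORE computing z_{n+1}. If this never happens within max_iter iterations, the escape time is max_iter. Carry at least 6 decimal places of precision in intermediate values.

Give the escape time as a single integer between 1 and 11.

Answer: 11

Derivation:
z_0 = 0 + 0i, c = -0.9420 + -0.1880i
Iter 1: z = -0.9420 + -0.1880i, |z|^2 = 0.9227
Iter 2: z = -0.0900 + 0.1662i, |z|^2 = 0.0357
Iter 3: z = -0.9615 + -0.2179i, |z|^2 = 0.9720
Iter 4: z = -0.0650 + 0.2310i, |z|^2 = 0.0576
Iter 5: z = -0.9912 + -0.2180i, |z|^2 = 1.0299
Iter 6: z = -0.0071 + 0.2442i, |z|^2 = 0.0597
Iter 7: z = -1.0016 + -0.1915i, |z|^2 = 1.0398
Iter 8: z = 0.0245 + 0.1956i, |z|^2 = 0.0388
Iter 9: z = -0.9796 + -0.1784i, |z|^2 = 0.9915
Iter 10: z = -0.0141 + 0.1616i, |z|^2 = 0.0263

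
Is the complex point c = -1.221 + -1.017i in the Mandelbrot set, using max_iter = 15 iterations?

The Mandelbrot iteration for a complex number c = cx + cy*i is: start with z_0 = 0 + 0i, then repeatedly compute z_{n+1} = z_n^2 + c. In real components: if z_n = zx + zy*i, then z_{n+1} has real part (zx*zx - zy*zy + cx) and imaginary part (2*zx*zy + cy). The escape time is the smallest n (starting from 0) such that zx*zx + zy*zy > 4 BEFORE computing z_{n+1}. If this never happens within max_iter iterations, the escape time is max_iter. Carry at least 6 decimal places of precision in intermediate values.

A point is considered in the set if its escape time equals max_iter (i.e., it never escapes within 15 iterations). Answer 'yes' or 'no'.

Answer: no

Derivation:
z_0 = 0 + 0i, c = -1.2210 + -1.0170i
Iter 1: z = -1.2210 + -1.0170i, |z|^2 = 2.5251
Iter 2: z = -0.7644 + 1.4665i, |z|^2 = 2.7350
Iter 3: z = -2.7873 + -3.2591i, |z|^2 = 18.3910
Escaped at iteration 3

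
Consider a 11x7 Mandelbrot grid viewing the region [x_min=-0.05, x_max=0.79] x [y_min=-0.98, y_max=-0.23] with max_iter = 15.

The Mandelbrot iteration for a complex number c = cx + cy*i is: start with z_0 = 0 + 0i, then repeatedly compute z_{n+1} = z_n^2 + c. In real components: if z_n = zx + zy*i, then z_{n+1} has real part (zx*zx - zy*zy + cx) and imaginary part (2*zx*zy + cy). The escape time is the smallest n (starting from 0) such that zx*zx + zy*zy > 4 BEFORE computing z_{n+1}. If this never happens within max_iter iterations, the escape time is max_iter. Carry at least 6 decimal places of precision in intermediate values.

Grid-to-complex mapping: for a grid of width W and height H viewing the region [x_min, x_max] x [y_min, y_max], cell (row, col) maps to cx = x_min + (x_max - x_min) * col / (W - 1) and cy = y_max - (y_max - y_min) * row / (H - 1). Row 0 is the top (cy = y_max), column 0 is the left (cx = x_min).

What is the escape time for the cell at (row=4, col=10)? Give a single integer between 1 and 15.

z_0 = 0 + 0i, c = 0.7900 + -0.7300i
Iter 1: z = 0.7900 + -0.7300i, |z|^2 = 1.1570
Iter 2: z = 0.8812 + -1.8834i, |z|^2 = 4.3237
Escaped at iteration 2

Answer: 2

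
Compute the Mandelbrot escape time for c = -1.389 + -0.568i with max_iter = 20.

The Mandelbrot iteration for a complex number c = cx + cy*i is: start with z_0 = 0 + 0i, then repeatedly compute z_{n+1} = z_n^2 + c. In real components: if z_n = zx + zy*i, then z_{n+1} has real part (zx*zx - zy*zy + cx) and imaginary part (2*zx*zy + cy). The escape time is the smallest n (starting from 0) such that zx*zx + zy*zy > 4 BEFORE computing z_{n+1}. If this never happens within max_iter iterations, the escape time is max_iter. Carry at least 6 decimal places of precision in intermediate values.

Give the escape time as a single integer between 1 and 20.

z_0 = 0 + 0i, c = -1.3890 + -0.5680i
Iter 1: z = -1.3890 + -0.5680i, |z|^2 = 2.2519
Iter 2: z = 0.2177 + 1.0099i, |z|^2 = 1.0673
Iter 3: z = -2.3615 + -0.1283i, |z|^2 = 5.5932
Escaped at iteration 3

Answer: 3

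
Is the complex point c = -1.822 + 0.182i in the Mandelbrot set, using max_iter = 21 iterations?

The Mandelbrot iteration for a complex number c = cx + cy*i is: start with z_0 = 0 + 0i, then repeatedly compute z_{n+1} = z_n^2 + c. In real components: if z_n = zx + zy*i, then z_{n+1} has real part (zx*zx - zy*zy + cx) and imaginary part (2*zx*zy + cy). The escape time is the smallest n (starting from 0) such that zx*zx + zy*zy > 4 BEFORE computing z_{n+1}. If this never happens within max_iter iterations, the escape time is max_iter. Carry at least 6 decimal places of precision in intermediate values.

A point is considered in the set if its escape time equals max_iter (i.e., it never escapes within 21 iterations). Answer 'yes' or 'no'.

z_0 = 0 + 0i, c = -1.8220 + 0.1820i
Iter 1: z = -1.8220 + 0.1820i, |z|^2 = 3.3528
Iter 2: z = 1.4646 + -0.4812i, |z|^2 = 2.3765
Iter 3: z = 0.0914 + -1.2275i, |z|^2 = 1.5151
Iter 4: z = -3.3204 + -0.0423i, |z|^2 = 11.0272
Escaped at iteration 4

Answer: no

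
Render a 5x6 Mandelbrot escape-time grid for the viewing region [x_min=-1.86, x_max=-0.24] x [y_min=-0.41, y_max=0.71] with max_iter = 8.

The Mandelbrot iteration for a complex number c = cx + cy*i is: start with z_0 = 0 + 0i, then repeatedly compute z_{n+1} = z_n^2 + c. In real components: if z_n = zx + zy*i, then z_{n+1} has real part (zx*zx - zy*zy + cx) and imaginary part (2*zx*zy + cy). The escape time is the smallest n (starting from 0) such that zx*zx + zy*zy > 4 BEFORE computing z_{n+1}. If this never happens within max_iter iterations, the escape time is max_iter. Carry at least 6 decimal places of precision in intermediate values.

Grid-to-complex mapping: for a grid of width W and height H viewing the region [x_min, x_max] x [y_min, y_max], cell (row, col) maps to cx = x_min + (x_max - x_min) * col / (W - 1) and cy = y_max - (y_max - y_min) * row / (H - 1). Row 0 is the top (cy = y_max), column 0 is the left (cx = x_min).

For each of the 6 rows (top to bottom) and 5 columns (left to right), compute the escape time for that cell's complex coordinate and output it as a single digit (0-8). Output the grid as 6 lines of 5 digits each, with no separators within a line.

(row=0, col=0): c = -1.8600 + 0.7100i → escape time 2
(row=0, col=1): c = -1.4550 + 0.7100i → escape time 3
(row=0, col=2): c = -1.0500 + 0.7100i → escape time 3
(row=0, col=3): c = -0.6450 + 0.7100i → escape time 5
(row=0, col=4): c = -0.2400 + 0.7100i → escape time 8
(row=1, col=0): c = -1.8600 + 0.4860i → escape time 3
(row=1, col=1): c = -1.4550 + 0.4860i → escape time 3
(row=1, col=2): c = -1.0500 + 0.4860i → escape time 5
(row=1, col=3): c = -0.6450 + 0.4860i → escape time 8
(row=1, col=4): c = -0.2400 + 0.4860i → escape time 8
(row=2, col=0): c = -1.8600 + 0.2620i → escape time 4
(row=2, col=1): c = -1.4550 + 0.2620i → escape time 5
(row=2, col=2): c = -1.0500 + 0.2620i → escape time 8
(row=2, col=3): c = -0.6450 + 0.2620i → escape time 8
(row=2, col=4): c = -0.2400 + 0.2620i → escape time 8
(row=3, col=0): c = -1.8600 + 0.0380i → escape time 6
(row=3, col=1): c = -1.4550 + 0.0380i → escape time 8
(row=3, col=2): c = -1.0500 + 0.0380i → escape time 8
(row=3, col=3): c = -0.6450 + 0.0380i → escape time 8
(row=3, col=4): c = -0.2400 + 0.0380i → escape time 8
(row=4, col=0): c = -1.8600 + -0.1860i → escape time 4
(row=4, col=1): c = -1.4550 + -0.1860i → escape time 5
(row=4, col=2): c = -1.0500 + -0.1860i → escape time 8
(row=4, col=3): c = -0.6450 + -0.1860i → escape time 8
(row=4, col=4): c = -0.2400 + -0.1860i → escape time 8
(row=5, col=0): c = -1.8600 + -0.4100i → escape time 3
(row=5, col=1): c = -1.4550 + -0.4100i → escape time 4
(row=5, col=2): c = -1.0500 + -0.4100i → escape time 6
(row=5, col=3): c = -0.6450 + -0.4100i → escape time 8
(row=5, col=4): c = -0.2400 + -0.4100i → escape time 8

Answer: 23358
33588
45888
68888
45888
34688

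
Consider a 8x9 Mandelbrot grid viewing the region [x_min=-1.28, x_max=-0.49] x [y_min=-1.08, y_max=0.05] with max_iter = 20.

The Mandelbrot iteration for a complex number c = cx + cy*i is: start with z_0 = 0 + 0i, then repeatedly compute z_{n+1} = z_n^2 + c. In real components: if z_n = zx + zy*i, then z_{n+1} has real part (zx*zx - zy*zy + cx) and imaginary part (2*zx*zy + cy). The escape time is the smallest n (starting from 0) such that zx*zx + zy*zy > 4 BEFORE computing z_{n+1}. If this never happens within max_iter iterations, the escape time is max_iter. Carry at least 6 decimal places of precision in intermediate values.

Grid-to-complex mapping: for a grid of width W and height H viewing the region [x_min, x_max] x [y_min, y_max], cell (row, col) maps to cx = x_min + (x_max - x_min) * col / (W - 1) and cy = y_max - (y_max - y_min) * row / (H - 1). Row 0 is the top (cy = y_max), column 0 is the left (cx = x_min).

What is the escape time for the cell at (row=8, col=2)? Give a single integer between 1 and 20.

z_0 = 0 + 0i, c = -1.0543 + -1.0800i
Iter 1: z = -1.0543 + -1.0800i, |z|^2 = 2.2779
Iter 2: z = -1.1092 + 1.1973i, |z|^2 = 2.6637
Iter 3: z = -1.2575 + -3.7359i, |z|^2 = 15.5383
Escaped at iteration 3

Answer: 3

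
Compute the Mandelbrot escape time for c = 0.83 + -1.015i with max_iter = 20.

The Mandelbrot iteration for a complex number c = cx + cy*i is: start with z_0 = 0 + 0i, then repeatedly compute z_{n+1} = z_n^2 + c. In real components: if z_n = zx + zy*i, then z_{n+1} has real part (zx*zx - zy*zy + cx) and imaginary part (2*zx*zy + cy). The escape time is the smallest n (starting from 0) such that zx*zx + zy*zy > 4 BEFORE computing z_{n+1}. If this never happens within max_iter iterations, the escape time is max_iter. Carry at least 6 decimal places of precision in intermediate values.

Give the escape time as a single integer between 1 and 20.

z_0 = 0 + 0i, c = 0.8300 + -1.0150i
Iter 1: z = 0.8300 + -1.0150i, |z|^2 = 1.7191
Iter 2: z = 0.4887 + -2.6999i, |z|^2 = 7.5283
Escaped at iteration 2

Answer: 2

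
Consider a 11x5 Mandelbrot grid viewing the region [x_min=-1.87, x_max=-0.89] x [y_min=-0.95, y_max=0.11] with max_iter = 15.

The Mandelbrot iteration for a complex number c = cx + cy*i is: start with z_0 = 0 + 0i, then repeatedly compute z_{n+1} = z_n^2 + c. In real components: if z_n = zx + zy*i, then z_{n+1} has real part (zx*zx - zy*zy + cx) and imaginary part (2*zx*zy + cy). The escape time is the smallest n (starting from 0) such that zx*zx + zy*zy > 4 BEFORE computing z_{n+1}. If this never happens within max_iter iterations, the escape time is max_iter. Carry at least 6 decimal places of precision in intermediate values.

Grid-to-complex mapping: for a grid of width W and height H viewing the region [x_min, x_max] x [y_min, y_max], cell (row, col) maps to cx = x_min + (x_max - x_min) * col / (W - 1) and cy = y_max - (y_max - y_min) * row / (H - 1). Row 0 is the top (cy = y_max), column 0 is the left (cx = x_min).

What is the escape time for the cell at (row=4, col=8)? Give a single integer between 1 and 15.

Answer: 3

Derivation:
z_0 = 0 + 0i, c = -1.0860 + -0.9500i
Iter 1: z = -1.0860 + -0.9500i, |z|^2 = 2.0819
Iter 2: z = -0.8091 + 1.1134i, |z|^2 = 1.8943
Iter 3: z = -1.6710 + -2.7517i, |z|^2 = 10.3642
Escaped at iteration 3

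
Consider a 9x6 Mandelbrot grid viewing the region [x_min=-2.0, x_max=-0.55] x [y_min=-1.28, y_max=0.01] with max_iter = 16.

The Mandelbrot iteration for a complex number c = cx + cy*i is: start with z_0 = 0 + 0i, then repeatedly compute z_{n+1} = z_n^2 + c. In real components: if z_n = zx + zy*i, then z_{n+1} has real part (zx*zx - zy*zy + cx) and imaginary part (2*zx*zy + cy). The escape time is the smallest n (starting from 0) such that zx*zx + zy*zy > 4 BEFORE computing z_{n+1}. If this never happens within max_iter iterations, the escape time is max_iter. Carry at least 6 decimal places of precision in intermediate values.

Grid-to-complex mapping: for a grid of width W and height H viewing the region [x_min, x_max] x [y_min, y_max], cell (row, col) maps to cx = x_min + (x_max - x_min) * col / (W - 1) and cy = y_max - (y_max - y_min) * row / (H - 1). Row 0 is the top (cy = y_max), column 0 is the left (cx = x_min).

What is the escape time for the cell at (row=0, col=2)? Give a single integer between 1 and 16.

z_0 = 0 + 0i, c = -1.6375 + 0.0100i
Iter 1: z = -1.6375 + 0.0100i, |z|^2 = 2.6815
Iter 2: z = 1.0438 + -0.0227i, |z|^2 = 1.0900
Iter 3: z = -0.5485 + -0.0375i, |z|^2 = 0.3022
Iter 4: z = -1.3381 + 0.0511i, |z|^2 = 1.7930
Iter 5: z = 0.1503 + -0.1268i, |z|^2 = 0.0387
Iter 6: z = -1.6310 + -0.0281i, |z|^2 = 2.6609
Iter 7: z = 1.0218 + 0.1018i, |z|^2 = 1.0545
Iter 8: z = -0.6037 + 0.2180i, |z|^2 = 0.4120
Iter 9: z = -1.3206 + -0.2532i, |z|^2 = 1.8080
Iter 10: z = 0.0423 + 0.6786i, |z|^2 = 0.4623
Iter 11: z = -2.0962 + 0.0674i, |z|^2 = 4.3987
Escaped at iteration 11

Answer: 11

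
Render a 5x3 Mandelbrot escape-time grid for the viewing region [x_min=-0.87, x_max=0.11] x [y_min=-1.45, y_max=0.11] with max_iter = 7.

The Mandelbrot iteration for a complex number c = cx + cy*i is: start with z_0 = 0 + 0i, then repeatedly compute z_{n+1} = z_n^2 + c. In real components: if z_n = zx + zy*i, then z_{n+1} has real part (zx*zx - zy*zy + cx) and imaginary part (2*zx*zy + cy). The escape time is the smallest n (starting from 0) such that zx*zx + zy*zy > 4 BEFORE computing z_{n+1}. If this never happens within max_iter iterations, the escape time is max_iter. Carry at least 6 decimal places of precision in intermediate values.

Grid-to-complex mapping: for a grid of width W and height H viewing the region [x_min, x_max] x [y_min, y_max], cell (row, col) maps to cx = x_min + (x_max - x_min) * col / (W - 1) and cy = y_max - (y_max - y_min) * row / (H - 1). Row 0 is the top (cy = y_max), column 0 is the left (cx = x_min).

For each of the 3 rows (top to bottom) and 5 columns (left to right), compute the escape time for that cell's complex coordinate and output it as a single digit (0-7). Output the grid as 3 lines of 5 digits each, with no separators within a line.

(row=0, col=0): c = -0.8700 + 0.1100i → escape time 7
(row=0, col=1): c = -0.6250 + 0.1100i → escape time 7
(row=0, col=2): c = -0.3800 + 0.1100i → escape time 7
(row=0, col=3): c = -0.1350 + 0.1100i → escape time 7
(row=0, col=4): c = 0.1100 + 0.1100i → escape time 7
(row=1, col=0): c = -0.8700 + -0.6700i → escape time 4
(row=1, col=1): c = -0.6250 + -0.6700i → escape time 7
(row=1, col=2): c = -0.3800 + -0.6700i → escape time 7
(row=1, col=3): c = -0.1350 + -0.6700i → escape time 7
(row=1, col=4): c = 0.1100 + -0.6700i → escape time 7
(row=2, col=0): c = -0.8700 + -1.4500i → escape time 2
(row=2, col=1): c = -0.6250 + -1.4500i → escape time 2
(row=2, col=2): c = -0.3800 + -1.4500i → escape time 2
(row=2, col=3): c = -0.1350 + -1.4500i → escape time 2
(row=2, col=4): c = 0.1100 + -1.4500i → escape time 2

Answer: 77777
47777
22222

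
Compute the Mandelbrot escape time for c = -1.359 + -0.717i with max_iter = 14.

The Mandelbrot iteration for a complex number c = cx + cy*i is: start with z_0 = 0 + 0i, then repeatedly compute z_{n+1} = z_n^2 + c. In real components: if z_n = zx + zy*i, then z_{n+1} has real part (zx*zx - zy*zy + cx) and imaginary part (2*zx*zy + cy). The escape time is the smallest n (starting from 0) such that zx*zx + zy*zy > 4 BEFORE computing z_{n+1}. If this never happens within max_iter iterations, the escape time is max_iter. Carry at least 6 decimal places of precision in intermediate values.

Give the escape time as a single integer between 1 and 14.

z_0 = 0 + 0i, c = -1.3590 + -0.7170i
Iter 1: z = -1.3590 + -0.7170i, |z|^2 = 2.3610
Iter 2: z = -0.0262 + 1.2318i, |z|^2 = 1.5180
Iter 3: z = -2.8757 + -0.7816i, |z|^2 = 8.8803
Escaped at iteration 3

Answer: 3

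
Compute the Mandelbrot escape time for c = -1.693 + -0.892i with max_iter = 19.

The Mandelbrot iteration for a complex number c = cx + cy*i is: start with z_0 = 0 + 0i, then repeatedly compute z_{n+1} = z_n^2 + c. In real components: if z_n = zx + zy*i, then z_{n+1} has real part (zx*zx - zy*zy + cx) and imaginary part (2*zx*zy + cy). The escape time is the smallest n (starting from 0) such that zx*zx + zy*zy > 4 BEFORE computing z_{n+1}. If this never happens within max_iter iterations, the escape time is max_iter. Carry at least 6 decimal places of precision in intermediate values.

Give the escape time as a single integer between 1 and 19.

Answer: 2

Derivation:
z_0 = 0 + 0i, c = -1.6930 + -0.8920i
Iter 1: z = -1.6930 + -0.8920i, |z|^2 = 3.6619
Iter 2: z = 0.3776 + 2.1283i, |z|^2 = 4.6723
Escaped at iteration 2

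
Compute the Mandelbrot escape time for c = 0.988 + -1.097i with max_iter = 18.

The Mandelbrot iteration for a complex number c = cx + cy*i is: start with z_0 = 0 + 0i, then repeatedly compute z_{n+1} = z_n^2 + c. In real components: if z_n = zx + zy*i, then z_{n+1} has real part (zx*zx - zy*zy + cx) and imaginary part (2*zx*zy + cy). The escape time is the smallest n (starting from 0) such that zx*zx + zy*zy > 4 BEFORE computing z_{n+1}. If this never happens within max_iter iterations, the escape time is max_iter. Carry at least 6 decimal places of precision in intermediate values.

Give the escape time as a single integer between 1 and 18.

z_0 = 0 + 0i, c = 0.9880 + -1.0970i
Iter 1: z = 0.9880 + -1.0970i, |z|^2 = 2.1796
Iter 2: z = 0.7607 + -3.2647i, |z|^2 = 11.2368
Escaped at iteration 2

Answer: 2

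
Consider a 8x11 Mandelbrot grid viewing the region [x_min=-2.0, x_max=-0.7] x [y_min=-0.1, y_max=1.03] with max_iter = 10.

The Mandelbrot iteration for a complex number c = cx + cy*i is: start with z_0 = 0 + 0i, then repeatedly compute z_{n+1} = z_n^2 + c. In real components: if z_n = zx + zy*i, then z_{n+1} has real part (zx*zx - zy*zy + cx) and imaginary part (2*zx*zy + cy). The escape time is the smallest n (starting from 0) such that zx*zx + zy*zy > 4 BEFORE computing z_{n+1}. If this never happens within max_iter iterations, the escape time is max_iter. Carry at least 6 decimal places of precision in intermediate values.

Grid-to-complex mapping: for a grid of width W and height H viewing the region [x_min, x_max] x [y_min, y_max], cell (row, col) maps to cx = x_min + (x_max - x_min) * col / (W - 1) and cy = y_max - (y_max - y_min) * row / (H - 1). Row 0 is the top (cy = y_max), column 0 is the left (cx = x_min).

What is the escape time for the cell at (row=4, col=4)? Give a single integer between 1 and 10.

z_0 = 0 + 0i, c = -1.2571 + 0.5780i
Iter 1: z = -1.2571 + 0.5780i, |z|^2 = 1.9145
Iter 2: z = -0.0108 + -0.8753i, |z|^2 = 0.7662
Iter 3: z = -2.0231 + 0.5969i, |z|^2 = 4.4493
Escaped at iteration 3

Answer: 3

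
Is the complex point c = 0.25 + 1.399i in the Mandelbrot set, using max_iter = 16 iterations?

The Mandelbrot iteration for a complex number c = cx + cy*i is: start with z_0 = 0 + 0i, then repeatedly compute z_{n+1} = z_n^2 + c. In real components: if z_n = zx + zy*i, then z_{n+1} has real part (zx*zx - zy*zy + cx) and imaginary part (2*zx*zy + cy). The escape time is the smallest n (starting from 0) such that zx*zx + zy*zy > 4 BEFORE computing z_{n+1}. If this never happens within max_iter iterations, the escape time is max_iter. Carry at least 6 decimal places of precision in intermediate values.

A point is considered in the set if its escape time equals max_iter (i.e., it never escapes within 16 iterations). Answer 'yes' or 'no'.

Answer: no

Derivation:
z_0 = 0 + 0i, c = 0.2500 + 1.3990i
Iter 1: z = 0.2500 + 1.3990i, |z|^2 = 2.0197
Iter 2: z = -1.6447 + 2.0985i, |z|^2 = 7.1087
Escaped at iteration 2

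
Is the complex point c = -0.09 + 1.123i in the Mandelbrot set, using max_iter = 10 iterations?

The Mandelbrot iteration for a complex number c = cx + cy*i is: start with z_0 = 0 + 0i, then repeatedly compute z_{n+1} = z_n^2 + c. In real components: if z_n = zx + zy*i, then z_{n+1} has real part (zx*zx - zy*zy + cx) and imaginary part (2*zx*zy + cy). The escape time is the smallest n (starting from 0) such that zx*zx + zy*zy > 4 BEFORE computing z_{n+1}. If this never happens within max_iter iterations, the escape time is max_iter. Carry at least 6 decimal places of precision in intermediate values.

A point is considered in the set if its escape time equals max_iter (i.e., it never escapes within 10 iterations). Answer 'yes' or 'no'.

Answer: no

Derivation:
z_0 = 0 + 0i, c = -0.0900 + 1.1230i
Iter 1: z = -0.0900 + 1.1230i, |z|^2 = 1.2692
Iter 2: z = -1.3430 + 0.9209i, |z|^2 = 2.6517
Iter 3: z = 0.8657 + -1.3505i, |z|^2 = 2.5733
Iter 4: z = -1.1643 + -1.2153i, |z|^2 = 2.8326
Iter 5: z = -0.2115 + 3.9530i, |z|^2 = 15.6712
Escaped at iteration 5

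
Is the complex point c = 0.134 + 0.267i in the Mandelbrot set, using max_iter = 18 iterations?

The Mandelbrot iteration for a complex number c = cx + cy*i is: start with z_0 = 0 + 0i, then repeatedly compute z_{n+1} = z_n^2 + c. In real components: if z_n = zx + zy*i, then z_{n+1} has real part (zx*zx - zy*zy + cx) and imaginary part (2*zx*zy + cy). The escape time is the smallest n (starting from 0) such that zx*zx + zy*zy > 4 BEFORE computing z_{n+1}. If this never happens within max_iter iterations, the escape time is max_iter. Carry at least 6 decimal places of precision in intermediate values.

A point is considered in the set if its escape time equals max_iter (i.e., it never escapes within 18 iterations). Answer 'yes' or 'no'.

z_0 = 0 + 0i, c = 0.1340 + 0.2670i
Iter 1: z = 0.1340 + 0.2670i, |z|^2 = 0.0892
Iter 2: z = 0.0807 + 0.3386i, |z|^2 = 0.1211
Iter 3: z = 0.0259 + 0.3216i, |z|^2 = 0.1041
Iter 4: z = 0.0312 + 0.2837i, |z|^2 = 0.0814
Iter 5: z = 0.0545 + 0.2847i, |z|^2 = 0.0840
Iter 6: z = 0.0559 + 0.2980i, |z|^2 = 0.0920
Iter 7: z = 0.0483 + 0.3003i, |z|^2 = 0.0925
Iter 8: z = 0.0461 + 0.2960i, |z|^2 = 0.0897
Iter 9: z = 0.0485 + 0.2943i, |z|^2 = 0.0890
Iter 10: z = 0.0497 + 0.2956i, |z|^2 = 0.0898
Iter 11: z = 0.0491 + 0.2964i, |z|^2 = 0.0903
Iter 12: z = 0.0486 + 0.2961i, |z|^2 = 0.0900
Iter 13: z = 0.0487 + 0.2958i, |z|^2 = 0.0898
Iter 14: z = 0.0489 + 0.2958i, |z|^2 = 0.0899
Iter 15: z = 0.0489 + 0.2959i, |z|^2 = 0.0900
Iter 16: z = 0.0488 + 0.2959i, |z|^2 = 0.0900
Iter 17: z = 0.0488 + 0.2959i, |z|^2 = 0.0899
Did not escape in 18 iterations → in set

Answer: yes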